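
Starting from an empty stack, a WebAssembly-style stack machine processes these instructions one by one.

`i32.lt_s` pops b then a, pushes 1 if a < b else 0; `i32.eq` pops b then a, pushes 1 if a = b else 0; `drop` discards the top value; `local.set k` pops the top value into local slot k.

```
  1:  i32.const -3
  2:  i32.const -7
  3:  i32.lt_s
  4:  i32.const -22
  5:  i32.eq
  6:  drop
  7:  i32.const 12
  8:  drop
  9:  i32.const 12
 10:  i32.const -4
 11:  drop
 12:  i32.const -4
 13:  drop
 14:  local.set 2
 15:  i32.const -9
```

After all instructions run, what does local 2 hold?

i32.const -3  -> [-3]
i32.const -7  -> [-3, -7]
i32.lt_s      -> [0]
i32.const -22 -> [0, -22]
i32.eq        -> [0]
drop          -> []
i32.const 12  -> [12]
drop          -> []
i32.const 12  -> [12]
i32.const -4  -> [12, -4]
drop          -> [12]
i32.const -4  -> [12, -4]
drop          -> [12]
local.set 2   -> []
i32.const -9  -> [-9]

12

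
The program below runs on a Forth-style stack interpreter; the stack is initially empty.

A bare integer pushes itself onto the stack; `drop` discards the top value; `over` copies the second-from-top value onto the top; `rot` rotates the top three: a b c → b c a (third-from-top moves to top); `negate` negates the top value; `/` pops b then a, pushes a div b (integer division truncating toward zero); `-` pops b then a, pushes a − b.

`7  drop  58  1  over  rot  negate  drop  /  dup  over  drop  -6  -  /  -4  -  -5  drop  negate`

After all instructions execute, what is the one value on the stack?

7      -> 7
drop   -> (empty)
58     -> 58
1      -> 58 1
over   -> 58 1 58
rot    -> 1 58 58
negate -> 1 58 -58
drop   -> 1 58
/      -> 0
dup    -> 0 0
over   -> 0 0 0
drop   -> 0 0
-6     -> 0 0 -6
-      -> 0 6
/      -> 0
-4     -> 0 -4
-      -> 4
-5     -> 4 -5
drop   -> 4
negate -> -4

-4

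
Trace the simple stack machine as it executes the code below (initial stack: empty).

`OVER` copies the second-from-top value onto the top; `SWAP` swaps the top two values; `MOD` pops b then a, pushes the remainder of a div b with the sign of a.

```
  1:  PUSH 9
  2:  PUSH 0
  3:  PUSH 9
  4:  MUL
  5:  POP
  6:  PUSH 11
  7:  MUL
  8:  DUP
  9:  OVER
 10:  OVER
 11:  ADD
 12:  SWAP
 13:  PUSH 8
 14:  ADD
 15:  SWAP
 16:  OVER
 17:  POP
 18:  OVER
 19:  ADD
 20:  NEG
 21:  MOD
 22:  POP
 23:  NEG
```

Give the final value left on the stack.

-99

PUSH 9  → 9
PUSH 0  → 9 0
PUSH 9  → 9 0 9
MUL     → 9 0
POP     → 9
PUSH 11 → 9 11
MUL     → 99
DUP     → 99 99
OVER    → 99 99 99
OVER    → 99 99 99 99
ADD     → 99 99 198
SWAP    → 99 198 99
PUSH 8  → 99 198 99 8
ADD     → 99 198 107
SWAP    → 99 107 198
OVER    → 99 107 198 107
POP     → 99 107 198
OVER    → 99 107 198 107
ADD     → 99 107 305
NEG     → 99 107 -305
MOD     → 99 107
POP     → 99
NEG     → -99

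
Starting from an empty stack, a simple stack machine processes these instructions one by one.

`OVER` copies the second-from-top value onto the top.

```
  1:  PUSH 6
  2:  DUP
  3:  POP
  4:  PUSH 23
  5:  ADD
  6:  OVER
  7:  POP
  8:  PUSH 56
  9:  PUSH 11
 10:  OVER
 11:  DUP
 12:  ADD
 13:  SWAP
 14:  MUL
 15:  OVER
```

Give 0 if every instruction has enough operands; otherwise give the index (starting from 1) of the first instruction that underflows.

PUSH 6  : 6
DUP     : 6 6
POP     : 6
PUSH 23 : 6 23
ADD     : 29
OVER  — needs 2 operands, stack has 1 → underflow

6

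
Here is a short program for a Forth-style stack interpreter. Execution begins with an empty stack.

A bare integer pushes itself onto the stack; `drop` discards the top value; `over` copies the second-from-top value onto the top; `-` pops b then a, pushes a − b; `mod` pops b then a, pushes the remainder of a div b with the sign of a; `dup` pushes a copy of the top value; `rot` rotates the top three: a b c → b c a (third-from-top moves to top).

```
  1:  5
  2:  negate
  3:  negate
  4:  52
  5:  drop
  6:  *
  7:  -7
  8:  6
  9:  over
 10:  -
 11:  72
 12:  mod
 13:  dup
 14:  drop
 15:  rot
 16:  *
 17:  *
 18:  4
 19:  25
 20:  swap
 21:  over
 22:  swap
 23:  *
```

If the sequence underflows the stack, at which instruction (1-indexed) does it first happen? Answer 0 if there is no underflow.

6

5      → [5]
negate → [-5]
negate → [5]
52     → [5, 52]
drop   → [5]
*  — needs 2 operands, stack has 1 → underflow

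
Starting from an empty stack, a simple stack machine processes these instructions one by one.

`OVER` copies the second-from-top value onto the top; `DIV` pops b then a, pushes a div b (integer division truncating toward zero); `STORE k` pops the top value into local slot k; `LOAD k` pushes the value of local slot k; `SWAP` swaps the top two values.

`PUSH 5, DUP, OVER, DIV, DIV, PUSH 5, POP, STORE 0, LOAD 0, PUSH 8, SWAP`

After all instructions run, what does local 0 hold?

5

PUSH 5   5
DUP      5 5
OVER     5 5 5
DIV      5 1
DIV      5
PUSH 5   5 5
POP      5
STORE 0  (empty)
LOAD 0   5
PUSH 8   5 8
SWAP     8 5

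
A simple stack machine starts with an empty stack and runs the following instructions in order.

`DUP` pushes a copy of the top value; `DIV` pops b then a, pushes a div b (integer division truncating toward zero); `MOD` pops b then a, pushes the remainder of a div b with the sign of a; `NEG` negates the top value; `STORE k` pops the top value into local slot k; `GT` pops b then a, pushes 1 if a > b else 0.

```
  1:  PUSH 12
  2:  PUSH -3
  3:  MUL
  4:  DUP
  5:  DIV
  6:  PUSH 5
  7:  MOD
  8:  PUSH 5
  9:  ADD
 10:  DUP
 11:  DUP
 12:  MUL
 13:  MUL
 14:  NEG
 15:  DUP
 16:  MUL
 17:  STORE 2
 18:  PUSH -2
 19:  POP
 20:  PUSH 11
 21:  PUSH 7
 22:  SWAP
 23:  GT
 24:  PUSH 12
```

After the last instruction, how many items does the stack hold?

2

PUSH 12  12
PUSH -3  12 -3
MUL      -36
DUP      -36 -36
DIV      1
PUSH 5   1 5
MOD      1
PUSH 5   1 5
ADD      6
DUP      6 6
DUP      6 6 6
MUL      6 36
MUL      216
NEG      -216
DUP      -216 -216
MUL      46656
STORE 2  (empty)
PUSH -2  -2
POP      (empty)
PUSH 11  11
PUSH 7   11 7
SWAP     7 11
GT       0
PUSH 12  0 12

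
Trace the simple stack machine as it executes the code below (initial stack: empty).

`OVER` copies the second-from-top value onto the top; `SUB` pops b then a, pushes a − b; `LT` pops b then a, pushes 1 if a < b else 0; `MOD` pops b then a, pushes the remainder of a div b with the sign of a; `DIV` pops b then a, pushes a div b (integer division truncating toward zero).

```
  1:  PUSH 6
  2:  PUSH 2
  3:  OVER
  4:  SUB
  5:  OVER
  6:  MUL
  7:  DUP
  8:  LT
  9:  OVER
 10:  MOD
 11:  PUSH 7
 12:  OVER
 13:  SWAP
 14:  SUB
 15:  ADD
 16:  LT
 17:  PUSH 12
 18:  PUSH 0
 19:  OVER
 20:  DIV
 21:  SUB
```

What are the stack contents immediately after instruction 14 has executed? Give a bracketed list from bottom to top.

[6, 0, -7]

PUSH 6 -> 6
PUSH 2 -> 6 2
OVER   -> 6 2 6
SUB    -> 6 -4
OVER   -> 6 -4 6
MUL    -> 6 -24
DUP    -> 6 -24 -24
LT     -> 6 0
OVER   -> 6 0 6
MOD    -> 6 0
PUSH 7 -> 6 0 7
OVER   -> 6 0 7 0
SWAP   -> 6 0 0 7
SUB    -> 6 0 -7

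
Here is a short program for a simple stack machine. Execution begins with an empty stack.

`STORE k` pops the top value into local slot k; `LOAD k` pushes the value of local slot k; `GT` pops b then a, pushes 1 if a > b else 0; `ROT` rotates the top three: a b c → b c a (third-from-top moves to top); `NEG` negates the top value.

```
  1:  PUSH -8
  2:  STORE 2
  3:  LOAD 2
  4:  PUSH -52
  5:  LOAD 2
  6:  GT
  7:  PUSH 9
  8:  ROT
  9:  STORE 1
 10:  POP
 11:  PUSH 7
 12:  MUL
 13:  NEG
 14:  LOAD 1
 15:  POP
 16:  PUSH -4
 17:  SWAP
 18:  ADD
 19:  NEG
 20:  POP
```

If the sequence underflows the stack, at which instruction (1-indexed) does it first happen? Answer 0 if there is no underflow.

0

PUSH -8  : -8
STORE 2  : (empty)
LOAD 2   : -8
PUSH -52 : -8 -52
LOAD 2   : -8 -52 -8
GT       : -8 0
PUSH 9   : -8 0 9
ROT      : 0 9 -8
STORE 1  : 0 9
POP      : 0
PUSH 7   : 0 7
MUL      : 0
NEG      : 0
LOAD 1   : 0 -8
POP      : 0
PUSH -4  : 0 -4
SWAP     : -4 0
ADD      : -4
NEG      : 4
POP      : (empty)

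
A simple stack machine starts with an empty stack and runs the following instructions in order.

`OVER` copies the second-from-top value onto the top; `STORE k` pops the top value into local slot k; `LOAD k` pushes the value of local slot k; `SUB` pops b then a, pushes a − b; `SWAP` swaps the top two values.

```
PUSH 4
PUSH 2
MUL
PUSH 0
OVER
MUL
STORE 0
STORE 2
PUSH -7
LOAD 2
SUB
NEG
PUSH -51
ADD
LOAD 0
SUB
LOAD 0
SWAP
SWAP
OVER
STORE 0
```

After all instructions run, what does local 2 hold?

8

PUSH 4    [4]
PUSH 2    [4, 2]
MUL       [8]
PUSH 0    [8, 0]
OVER      [8, 0, 8]
MUL       [8, 0]
STORE 0   [8]
STORE 2   []
PUSH -7   [-7]
LOAD 2    [-7, 8]
SUB       [-15]
NEG       [15]
PUSH -51  [15, -51]
ADD       [-36]
LOAD 0    [-36, 0]
SUB       [-36]
LOAD 0    [-36, 0]
SWAP      [0, -36]
SWAP      [-36, 0]
OVER      [-36, 0, -36]
STORE 0   [-36, 0]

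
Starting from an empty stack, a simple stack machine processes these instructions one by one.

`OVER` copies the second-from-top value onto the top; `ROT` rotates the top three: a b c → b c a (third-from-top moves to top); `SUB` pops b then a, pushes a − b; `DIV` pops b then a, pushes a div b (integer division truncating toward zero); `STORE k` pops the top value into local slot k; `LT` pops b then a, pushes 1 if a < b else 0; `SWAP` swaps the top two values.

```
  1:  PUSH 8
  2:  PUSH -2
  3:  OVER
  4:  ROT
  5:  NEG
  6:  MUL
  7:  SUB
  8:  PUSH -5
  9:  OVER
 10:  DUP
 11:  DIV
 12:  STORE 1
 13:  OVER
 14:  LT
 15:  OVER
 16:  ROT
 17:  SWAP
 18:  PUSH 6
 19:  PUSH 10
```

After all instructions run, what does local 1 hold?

1

PUSH 8  : [8]
PUSH -2 : [8, -2]
OVER    : [8, -2, 8]
ROT     : [-2, 8, 8]
NEG     : [-2, 8, -8]
MUL     : [-2, -64]
SUB     : [62]
PUSH -5 : [62, -5]
OVER    : [62, -5, 62]
DUP     : [62, -5, 62, 62]
DIV     : [62, -5, 1]
STORE 1 : [62, -5]
OVER    : [62, -5, 62]
LT      : [62, 1]
OVER    : [62, 1, 62]
ROT     : [1, 62, 62]
SWAP    : [1, 62, 62]
PUSH 6  : [1, 62, 62, 6]
PUSH 10 : [1, 62, 62, 6, 10]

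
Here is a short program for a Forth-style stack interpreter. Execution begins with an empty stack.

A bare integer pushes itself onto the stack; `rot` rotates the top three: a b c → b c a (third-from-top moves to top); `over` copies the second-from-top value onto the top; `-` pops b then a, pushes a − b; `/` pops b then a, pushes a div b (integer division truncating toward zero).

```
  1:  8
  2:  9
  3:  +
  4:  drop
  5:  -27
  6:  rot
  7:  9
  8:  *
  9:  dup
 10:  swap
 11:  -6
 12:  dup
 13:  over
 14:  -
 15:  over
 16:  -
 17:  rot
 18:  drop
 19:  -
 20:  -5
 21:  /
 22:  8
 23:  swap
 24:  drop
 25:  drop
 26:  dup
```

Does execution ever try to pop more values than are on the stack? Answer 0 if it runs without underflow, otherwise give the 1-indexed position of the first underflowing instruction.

8    → 8
9    → 8 9
+    → 17
drop → (empty)
-27  → -27
rot  — needs 3 operands, stack has 1 → underflow

6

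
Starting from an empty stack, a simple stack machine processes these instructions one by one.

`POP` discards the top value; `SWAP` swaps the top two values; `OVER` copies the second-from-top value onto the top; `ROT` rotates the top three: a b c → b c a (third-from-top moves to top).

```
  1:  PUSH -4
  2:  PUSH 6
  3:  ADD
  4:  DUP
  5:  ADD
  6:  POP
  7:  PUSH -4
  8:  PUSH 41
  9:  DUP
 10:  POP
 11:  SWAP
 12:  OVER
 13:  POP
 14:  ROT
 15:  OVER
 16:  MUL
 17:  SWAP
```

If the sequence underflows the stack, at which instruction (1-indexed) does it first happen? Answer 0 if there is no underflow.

14

PUSH -4  [-4]
PUSH 6   [-4, 6]
ADD      [2]
DUP      [2, 2]
ADD      [4]
POP      []
PUSH -4  [-4]
PUSH 41  [-4, 41]
DUP      [-4, 41, 41]
POP      [-4, 41]
SWAP     [41, -4]
OVER     [41, -4, 41]
POP      [41, -4]
ROT  — needs 3 operands, stack has 2 → underflow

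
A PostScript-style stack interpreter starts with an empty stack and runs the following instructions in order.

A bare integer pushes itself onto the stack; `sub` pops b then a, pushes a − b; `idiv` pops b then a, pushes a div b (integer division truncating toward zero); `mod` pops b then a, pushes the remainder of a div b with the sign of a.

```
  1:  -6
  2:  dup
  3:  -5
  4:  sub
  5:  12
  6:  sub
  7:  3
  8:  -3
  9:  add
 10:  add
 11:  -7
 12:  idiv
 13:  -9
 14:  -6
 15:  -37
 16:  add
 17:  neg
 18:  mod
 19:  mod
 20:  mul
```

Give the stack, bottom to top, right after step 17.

-6    [-6]
dup   [-6, -6]
-5    [-6, -6, -5]
sub   [-6, -1]
12    [-6, -1, 12]
sub   [-6, -13]
3     [-6, -13, 3]
-3    [-6, -13, 3, -3]
add   [-6, -13, 0]
add   [-6, -13]
-7    [-6, -13, -7]
idiv  [-6, 1]
-9    [-6, 1, -9]
-6    [-6, 1, -9, -6]
-37   [-6, 1, -9, -6, -37]
add   [-6, 1, -9, -43]
neg   [-6, 1, -9, 43]

[-6, 1, -9, 43]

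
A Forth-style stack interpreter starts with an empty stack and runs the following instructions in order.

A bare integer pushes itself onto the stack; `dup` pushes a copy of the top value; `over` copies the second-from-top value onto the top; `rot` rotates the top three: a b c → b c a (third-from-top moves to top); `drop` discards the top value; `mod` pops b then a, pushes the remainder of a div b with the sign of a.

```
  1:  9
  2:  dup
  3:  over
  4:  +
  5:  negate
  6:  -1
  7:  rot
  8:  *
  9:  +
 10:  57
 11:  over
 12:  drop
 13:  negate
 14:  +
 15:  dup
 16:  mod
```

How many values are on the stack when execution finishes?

1

9       9
dup     9 9
over    9 9 9
+       9 18
negate  9 -18
-1      9 -18 -1
rot     -18 -1 9
*       -18 -9
+       -27
57      -27 57
over    -27 57 -27
drop    -27 57
negate  -27 -57
+       -84
dup     -84 -84
mod     0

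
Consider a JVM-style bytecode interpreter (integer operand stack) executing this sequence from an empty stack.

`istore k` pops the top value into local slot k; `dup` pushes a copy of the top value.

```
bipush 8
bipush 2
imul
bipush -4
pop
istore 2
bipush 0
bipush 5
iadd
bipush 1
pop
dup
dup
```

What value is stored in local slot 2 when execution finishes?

16

bipush 8  : [8]
bipush 2  : [8, 2]
imul      : [16]
bipush -4 : [16, -4]
pop       : [16]
istore 2  : []
bipush 0  : [0]
bipush 5  : [0, 5]
iadd      : [5]
bipush 1  : [5, 1]
pop       : [5]
dup       : [5, 5]
dup       : [5, 5, 5]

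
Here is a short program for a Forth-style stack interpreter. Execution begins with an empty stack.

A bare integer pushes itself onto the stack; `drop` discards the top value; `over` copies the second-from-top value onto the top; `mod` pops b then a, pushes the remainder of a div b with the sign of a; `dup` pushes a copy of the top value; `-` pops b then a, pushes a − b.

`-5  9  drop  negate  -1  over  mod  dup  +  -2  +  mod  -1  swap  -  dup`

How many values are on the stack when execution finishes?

2

-5     -> -5
9      -> -5 9
drop   -> -5
negate -> 5
-1     -> 5 -1
over   -> 5 -1 5
mod    -> 5 -1
dup    -> 5 -1 -1
+      -> 5 -2
-2     -> 5 -2 -2
+      -> 5 -4
mod    -> 1
-1     -> 1 -1
swap   -> -1 1
-      -> -2
dup    -> -2 -2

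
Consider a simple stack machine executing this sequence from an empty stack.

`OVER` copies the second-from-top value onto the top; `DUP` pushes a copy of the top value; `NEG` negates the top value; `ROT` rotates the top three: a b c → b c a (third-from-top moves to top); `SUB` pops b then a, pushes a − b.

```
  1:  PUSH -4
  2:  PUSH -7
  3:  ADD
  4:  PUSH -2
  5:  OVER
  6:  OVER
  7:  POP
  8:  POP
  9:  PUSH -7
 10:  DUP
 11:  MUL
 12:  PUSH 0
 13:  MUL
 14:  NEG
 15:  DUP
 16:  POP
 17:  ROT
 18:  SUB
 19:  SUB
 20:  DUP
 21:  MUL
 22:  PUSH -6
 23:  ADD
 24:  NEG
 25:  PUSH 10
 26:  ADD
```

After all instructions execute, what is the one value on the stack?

-153

PUSH -4 : -4
PUSH -7 : -4 -7
ADD     : -11
PUSH -2 : -11 -2
OVER    : -11 -2 -11
OVER    : -11 -2 -11 -2
POP     : -11 -2 -11
POP     : -11 -2
PUSH -7 : -11 -2 -7
DUP     : -11 -2 -7 -7
MUL     : -11 -2 49
PUSH 0  : -11 -2 49 0
MUL     : -11 -2 0
NEG     : -11 -2 0
DUP     : -11 -2 0 0
POP     : -11 -2 0
ROT     : -2 0 -11
SUB     : -2 11
SUB     : -13
DUP     : -13 -13
MUL     : 169
PUSH -6 : 169 -6
ADD     : 163
NEG     : -163
PUSH 10 : -163 10
ADD     : -153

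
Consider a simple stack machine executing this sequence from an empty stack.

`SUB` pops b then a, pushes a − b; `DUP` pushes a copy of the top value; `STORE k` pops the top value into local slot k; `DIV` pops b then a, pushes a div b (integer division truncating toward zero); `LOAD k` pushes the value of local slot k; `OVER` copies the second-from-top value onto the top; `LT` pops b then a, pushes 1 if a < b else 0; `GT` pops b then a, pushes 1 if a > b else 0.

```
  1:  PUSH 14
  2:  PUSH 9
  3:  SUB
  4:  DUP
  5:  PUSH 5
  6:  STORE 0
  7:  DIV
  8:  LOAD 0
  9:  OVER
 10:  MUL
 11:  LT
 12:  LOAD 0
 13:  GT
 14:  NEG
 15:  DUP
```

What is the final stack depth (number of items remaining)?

2

PUSH 14 : [14]
PUSH 9  : [14, 9]
SUB     : [5]
DUP     : [5, 5]
PUSH 5  : [5, 5, 5]
STORE 0 : [5, 5]
DIV     : [1]
LOAD 0  : [1, 5]
OVER    : [1, 5, 1]
MUL     : [1, 5]
LT      : [1]
LOAD 0  : [1, 5]
GT      : [0]
NEG     : [0]
DUP     : [0, 0]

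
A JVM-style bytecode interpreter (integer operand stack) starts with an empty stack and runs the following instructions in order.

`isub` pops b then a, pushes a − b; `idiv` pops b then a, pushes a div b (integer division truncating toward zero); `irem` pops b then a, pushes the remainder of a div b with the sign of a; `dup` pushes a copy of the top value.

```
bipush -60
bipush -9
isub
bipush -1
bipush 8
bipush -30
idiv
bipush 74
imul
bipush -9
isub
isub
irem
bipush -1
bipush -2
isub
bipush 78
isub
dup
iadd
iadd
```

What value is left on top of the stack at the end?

-155

bipush -60 → [-60]
bipush -9  → [-60, -9]
isub       → [-51]
bipush -1  → [-51, -1]
bipush 8   → [-51, -1, 8]
bipush -30 → [-51, -1, 8, -30]
idiv       → [-51, -1, 0]
bipush 74  → [-51, -1, 0, 74]
imul       → [-51, -1, 0]
bipush -9  → [-51, -1, 0, -9]
isub       → [-51, -1, 9]
isub       → [-51, -10]
irem       → [-1]
bipush -1  → [-1, -1]
bipush -2  → [-1, -1, -2]
isub       → [-1, 1]
bipush 78  → [-1, 1, 78]
isub       → [-1, -77]
dup        → [-1, -77, -77]
iadd       → [-1, -154]
iadd       → [-155]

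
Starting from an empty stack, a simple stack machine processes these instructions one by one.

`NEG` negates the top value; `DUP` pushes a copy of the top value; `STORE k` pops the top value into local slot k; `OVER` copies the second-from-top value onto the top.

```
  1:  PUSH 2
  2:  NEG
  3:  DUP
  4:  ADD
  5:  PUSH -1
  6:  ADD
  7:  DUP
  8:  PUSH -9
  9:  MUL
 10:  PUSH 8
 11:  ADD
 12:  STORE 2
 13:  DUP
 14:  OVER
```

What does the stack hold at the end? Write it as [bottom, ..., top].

PUSH 2  -> 2
NEG     -> -2
DUP     -> -2 -2
ADD     -> -4
PUSH -1 -> -4 -1
ADD     -> -5
DUP     -> -5 -5
PUSH -9 -> -5 -5 -9
MUL     -> -5 45
PUSH 8  -> -5 45 8
ADD     -> -5 53
STORE 2 -> -5
DUP     -> -5 -5
OVER    -> -5 -5 -5

[-5, -5, -5]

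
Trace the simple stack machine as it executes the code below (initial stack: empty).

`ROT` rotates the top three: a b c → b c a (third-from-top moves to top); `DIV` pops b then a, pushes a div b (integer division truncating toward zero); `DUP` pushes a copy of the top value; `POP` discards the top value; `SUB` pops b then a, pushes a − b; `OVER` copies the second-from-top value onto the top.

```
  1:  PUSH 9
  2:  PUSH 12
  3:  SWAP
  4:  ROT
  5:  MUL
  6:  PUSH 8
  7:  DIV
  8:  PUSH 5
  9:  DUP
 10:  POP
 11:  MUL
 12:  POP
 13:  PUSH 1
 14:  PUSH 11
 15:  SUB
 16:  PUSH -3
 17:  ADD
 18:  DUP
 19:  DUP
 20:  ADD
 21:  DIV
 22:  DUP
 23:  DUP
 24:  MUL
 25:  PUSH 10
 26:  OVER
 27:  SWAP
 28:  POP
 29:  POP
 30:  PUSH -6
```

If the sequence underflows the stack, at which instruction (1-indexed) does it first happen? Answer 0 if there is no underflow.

4

PUSH 9  → [9]
PUSH 12 → [9, 12]
SWAP    → [12, 9]
ROT  — needs 3 operands, stack has 2 → underflow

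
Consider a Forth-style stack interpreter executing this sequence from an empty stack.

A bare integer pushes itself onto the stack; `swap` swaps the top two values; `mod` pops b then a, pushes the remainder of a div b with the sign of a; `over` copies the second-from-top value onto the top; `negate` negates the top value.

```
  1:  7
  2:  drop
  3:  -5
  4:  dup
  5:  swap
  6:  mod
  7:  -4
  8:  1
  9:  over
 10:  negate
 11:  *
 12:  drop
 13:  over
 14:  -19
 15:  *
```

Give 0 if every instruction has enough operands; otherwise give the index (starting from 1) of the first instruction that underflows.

0

7      : 7
drop   : (empty)
-5     : -5
dup    : -5 -5
swap   : -5 -5
mod    : 0
-4     : 0 -4
1      : 0 -4 1
over   : 0 -4 1 -4
negate : 0 -4 1 4
*      : 0 -4 4
drop   : 0 -4
over   : 0 -4 0
-19    : 0 -4 0 -19
*      : 0 -4 0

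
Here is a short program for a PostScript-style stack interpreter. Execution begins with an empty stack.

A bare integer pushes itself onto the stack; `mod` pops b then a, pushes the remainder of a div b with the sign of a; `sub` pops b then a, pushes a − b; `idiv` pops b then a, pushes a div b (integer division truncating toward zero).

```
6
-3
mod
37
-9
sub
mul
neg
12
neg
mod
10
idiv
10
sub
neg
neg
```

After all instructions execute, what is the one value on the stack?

-10

6     6
-3    6 -3
mod   0
37    0 37
-9    0 37 -9
sub   0 46
mul   0
neg   0
12    0 12
neg   0 -12
mod   0
10    0 10
idiv  0
10    0 10
sub   -10
neg   10
neg   -10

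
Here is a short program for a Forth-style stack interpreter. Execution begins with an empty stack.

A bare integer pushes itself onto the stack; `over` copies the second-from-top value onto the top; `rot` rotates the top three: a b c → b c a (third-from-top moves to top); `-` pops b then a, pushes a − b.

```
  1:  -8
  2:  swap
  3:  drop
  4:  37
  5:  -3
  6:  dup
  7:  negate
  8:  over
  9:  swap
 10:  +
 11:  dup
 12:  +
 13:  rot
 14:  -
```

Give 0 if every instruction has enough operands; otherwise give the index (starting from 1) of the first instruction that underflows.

-8 -> -8
swap  — needs 2 operands, stack has 1 → underflow

2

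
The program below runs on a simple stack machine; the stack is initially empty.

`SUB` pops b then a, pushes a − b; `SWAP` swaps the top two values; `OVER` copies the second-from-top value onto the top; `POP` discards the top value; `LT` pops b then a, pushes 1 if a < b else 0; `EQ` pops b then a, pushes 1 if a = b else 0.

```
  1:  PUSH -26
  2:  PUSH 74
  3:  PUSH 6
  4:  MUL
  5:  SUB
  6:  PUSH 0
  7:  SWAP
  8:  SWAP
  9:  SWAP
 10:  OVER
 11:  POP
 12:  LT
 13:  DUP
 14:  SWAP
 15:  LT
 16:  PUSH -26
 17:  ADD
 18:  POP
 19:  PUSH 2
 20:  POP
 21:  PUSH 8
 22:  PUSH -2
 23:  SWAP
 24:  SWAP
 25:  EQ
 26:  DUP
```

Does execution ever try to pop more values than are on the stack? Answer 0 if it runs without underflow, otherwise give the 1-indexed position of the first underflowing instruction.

0

PUSH -26  -26
PUSH 74   -26 74
PUSH 6    -26 74 6
MUL       -26 444
SUB       -470
PUSH 0    -470 0
SWAP      0 -470
SWAP      -470 0
SWAP      0 -470
OVER      0 -470 0
POP       0 -470
LT        0
DUP       0 0
SWAP      0 0
LT        0
PUSH -26  0 -26
ADD       -26
POP       (empty)
PUSH 2    2
POP       (empty)
PUSH 8    8
PUSH -2   8 -2
SWAP      -2 8
SWAP      8 -2
EQ        0
DUP       0 0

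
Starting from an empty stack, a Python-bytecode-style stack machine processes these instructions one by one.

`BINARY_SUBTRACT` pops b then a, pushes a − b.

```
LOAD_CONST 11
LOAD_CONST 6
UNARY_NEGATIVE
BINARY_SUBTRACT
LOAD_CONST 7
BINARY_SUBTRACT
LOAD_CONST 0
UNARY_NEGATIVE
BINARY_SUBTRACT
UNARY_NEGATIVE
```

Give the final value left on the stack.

-10

LOAD_CONST 11   : [11]
LOAD_CONST 6    : [11, 6]
UNARY_NEGATIVE  : [11, -6]
BINARY_SUBTRACT : [17]
LOAD_CONST 7    : [17, 7]
BINARY_SUBTRACT : [10]
LOAD_CONST 0    : [10, 0]
UNARY_NEGATIVE  : [10, 0]
BINARY_SUBTRACT : [10]
UNARY_NEGATIVE  : [-10]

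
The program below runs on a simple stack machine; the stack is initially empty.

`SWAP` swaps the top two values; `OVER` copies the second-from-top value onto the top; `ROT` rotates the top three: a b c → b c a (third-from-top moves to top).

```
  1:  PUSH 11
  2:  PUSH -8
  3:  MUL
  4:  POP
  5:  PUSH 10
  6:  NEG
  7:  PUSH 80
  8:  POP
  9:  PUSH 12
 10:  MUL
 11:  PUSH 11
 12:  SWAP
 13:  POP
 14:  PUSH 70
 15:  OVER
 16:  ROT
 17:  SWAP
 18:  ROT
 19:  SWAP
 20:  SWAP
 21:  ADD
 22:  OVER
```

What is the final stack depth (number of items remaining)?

3

PUSH 11 : [11]
PUSH -8 : [11, -8]
MUL     : [-88]
POP     : []
PUSH 10 : [10]
NEG     : [-10]
PUSH 80 : [-10, 80]
POP     : [-10]
PUSH 12 : [-10, 12]
MUL     : [-120]
PUSH 11 : [-120, 11]
SWAP    : [11, -120]
POP     : [11]
PUSH 70 : [11, 70]
OVER    : [11, 70, 11]
ROT     : [70, 11, 11]
SWAP    : [70, 11, 11]
ROT     : [11, 11, 70]
SWAP    : [11, 70, 11]
SWAP    : [11, 11, 70]
ADD     : [11, 81]
OVER    : [11, 81, 11]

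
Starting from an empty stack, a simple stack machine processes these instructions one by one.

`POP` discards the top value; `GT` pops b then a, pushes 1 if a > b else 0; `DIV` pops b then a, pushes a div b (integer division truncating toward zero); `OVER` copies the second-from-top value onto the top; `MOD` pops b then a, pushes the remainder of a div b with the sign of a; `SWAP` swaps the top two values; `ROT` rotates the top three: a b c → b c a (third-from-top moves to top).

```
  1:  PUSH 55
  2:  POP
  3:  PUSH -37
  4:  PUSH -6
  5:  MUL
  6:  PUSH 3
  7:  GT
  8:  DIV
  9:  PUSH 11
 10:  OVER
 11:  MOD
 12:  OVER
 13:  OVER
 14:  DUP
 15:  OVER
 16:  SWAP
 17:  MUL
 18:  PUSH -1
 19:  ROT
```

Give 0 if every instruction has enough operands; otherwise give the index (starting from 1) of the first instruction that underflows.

8

PUSH 55  : 55
POP      : (empty)
PUSH -37 : -37
PUSH -6  : -37 -6
MUL      : 222
PUSH 3   : 222 3
GT       : 1
DIV  — needs 2 operands, stack has 1 → underflow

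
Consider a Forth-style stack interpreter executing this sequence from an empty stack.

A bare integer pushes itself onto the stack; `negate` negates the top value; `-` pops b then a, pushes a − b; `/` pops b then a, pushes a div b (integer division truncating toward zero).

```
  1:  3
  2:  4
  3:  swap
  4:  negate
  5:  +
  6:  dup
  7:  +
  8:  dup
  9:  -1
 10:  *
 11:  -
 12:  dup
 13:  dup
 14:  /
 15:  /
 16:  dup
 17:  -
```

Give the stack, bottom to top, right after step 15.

[4]

3      -> 3
4      -> 3 4
swap   -> 4 3
negate -> 4 -3
+      -> 1
dup    -> 1 1
+      -> 2
dup    -> 2 2
-1     -> 2 2 -1
*      -> 2 -2
-      -> 4
dup    -> 4 4
dup    -> 4 4 4
/      -> 4 1
/      -> 4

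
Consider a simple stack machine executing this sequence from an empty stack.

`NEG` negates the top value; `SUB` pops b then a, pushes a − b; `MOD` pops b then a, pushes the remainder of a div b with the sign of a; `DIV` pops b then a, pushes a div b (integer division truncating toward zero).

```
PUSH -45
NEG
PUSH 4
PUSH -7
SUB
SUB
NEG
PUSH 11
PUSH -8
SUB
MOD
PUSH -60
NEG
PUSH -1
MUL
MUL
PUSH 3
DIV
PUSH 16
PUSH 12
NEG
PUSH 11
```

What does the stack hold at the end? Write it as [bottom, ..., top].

[300, 16, -12, 11]

PUSH -45 → -45
NEG      → 45
PUSH 4   → 45 4
PUSH -7  → 45 4 -7
SUB      → 45 11
SUB      → 34
NEG      → -34
PUSH 11  → -34 11
PUSH -8  → -34 11 -8
SUB      → -34 19
MOD      → -15
PUSH -60 → -15 -60
NEG      → -15 60
PUSH -1  → -15 60 -1
MUL      → -15 -60
MUL      → 900
PUSH 3   → 900 3
DIV      → 300
PUSH 16  → 300 16
PUSH 12  → 300 16 12
NEG      → 300 16 -12
PUSH 11  → 300 16 -12 11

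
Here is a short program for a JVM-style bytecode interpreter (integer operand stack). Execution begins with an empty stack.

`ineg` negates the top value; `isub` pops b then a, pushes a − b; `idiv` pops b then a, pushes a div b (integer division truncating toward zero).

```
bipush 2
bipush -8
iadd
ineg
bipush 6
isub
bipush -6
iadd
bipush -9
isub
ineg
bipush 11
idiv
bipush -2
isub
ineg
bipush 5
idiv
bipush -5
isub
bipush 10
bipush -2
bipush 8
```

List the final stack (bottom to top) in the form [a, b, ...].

bipush 2  : [2]
bipush -8 : [2, -8]
iadd      : [-6]
ineg      : [6]
bipush 6  : [6, 6]
isub      : [0]
bipush -6 : [0, -6]
iadd      : [-6]
bipush -9 : [-6, -9]
isub      : [3]
ineg      : [-3]
bipush 11 : [-3, 11]
idiv      : [0]
bipush -2 : [0, -2]
isub      : [2]
ineg      : [-2]
bipush 5  : [-2, 5]
idiv      : [0]
bipush -5 : [0, -5]
isub      : [5]
bipush 10 : [5, 10]
bipush -2 : [5, 10, -2]
bipush 8  : [5, 10, -2, 8]

[5, 10, -2, 8]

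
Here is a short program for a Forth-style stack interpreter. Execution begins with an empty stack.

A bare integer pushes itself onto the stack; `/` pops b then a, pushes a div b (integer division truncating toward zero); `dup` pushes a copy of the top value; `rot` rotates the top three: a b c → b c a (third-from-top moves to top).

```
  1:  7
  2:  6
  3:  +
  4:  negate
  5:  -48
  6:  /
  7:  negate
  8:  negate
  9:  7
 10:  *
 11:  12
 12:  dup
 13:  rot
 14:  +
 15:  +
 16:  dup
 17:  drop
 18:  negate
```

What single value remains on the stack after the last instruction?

7      : 7
6      : 7 6
+      : 13
negate : -13
-48    : -13 -48
/      : 0
negate : 0
negate : 0
7      : 0 7
*      : 0
12     : 0 12
dup    : 0 12 12
rot    : 12 12 0
+      : 12 12
+      : 24
dup    : 24 24
drop   : 24
negate : -24

-24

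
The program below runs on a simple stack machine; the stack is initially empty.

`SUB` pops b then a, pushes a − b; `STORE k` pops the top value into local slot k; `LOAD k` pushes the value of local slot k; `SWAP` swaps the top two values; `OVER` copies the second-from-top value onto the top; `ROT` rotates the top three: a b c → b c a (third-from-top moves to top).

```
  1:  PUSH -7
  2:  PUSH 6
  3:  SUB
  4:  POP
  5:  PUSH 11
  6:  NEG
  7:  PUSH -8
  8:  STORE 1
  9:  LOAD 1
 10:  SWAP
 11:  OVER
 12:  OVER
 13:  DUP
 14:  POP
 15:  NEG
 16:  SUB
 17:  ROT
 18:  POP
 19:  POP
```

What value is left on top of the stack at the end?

PUSH -7 -> -7
PUSH 6  -> -7 6
SUB     -> -13
POP     -> (empty)
PUSH 11 -> 11
NEG     -> -11
PUSH -8 -> -11 -8
STORE 1 -> -11
LOAD 1  -> -11 -8
SWAP    -> -8 -11
OVER    -> -8 -11 -8
OVER    -> -8 -11 -8 -11
DUP     -> -8 -11 -8 -11 -11
POP     -> -8 -11 -8 -11
NEG     -> -8 -11 -8 11
SUB     -> -8 -11 -19
ROT     -> -11 -19 -8
POP     -> -11 -19
POP     -> -11

-11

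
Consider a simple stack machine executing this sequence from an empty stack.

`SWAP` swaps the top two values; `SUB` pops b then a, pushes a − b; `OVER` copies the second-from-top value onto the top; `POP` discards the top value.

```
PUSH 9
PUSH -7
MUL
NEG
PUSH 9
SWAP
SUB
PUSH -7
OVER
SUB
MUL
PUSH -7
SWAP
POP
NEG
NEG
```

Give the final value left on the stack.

PUSH 9   [9]
PUSH -7  [9, -7]
MUL      [-63]
NEG      [63]
PUSH 9   [63, 9]
SWAP     [9, 63]
SUB      [-54]
PUSH -7  [-54, -7]
OVER     [-54, -7, -54]
SUB      [-54, 47]
MUL      [-2538]
PUSH -7  [-2538, -7]
SWAP     [-7, -2538]
POP      [-7]
NEG      [7]
NEG      [-7]

-7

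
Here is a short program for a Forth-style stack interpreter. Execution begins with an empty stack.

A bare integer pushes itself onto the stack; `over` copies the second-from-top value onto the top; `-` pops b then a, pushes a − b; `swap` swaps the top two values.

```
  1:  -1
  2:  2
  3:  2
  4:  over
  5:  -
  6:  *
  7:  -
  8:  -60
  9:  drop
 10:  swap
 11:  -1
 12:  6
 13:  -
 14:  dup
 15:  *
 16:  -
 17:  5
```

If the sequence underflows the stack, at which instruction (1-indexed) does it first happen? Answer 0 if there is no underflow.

10

-1   : -1
2    : -1 2
2    : -1 2 2
over : -1 2 2 2
-    : -1 2 0
*    : -1 0
-    : -1
-60  : -1 -60
drop : -1
swap  — needs 2 operands, stack has 1 → underflow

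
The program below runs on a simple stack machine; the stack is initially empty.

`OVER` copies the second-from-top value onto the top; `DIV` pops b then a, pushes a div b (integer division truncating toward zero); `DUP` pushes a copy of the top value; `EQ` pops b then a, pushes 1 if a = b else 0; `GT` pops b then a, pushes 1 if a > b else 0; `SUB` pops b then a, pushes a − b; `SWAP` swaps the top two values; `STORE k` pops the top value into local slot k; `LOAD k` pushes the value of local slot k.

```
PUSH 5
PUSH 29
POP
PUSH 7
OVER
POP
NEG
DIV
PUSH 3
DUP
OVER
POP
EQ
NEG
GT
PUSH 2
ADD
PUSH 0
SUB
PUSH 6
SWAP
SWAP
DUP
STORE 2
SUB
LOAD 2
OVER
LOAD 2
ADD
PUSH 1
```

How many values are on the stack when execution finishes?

4

PUSH 5  → [5]
PUSH 29 → [5, 29]
POP     → [5]
PUSH 7  → [5, 7]
OVER    → [5, 7, 5]
POP     → [5, 7]
NEG     → [5, -7]
DIV     → [0]
PUSH 3  → [0, 3]
DUP     → [0, 3, 3]
OVER    → [0, 3, 3, 3]
POP     → [0, 3, 3]
EQ      → [0, 1]
NEG     → [0, -1]
GT      → [1]
PUSH 2  → [1, 2]
ADD     → [3]
PUSH 0  → [3, 0]
SUB     → [3]
PUSH 6  → [3, 6]
SWAP    → [6, 3]
SWAP    → [3, 6]
DUP     → [3, 6, 6]
STORE 2 → [3, 6]
SUB     → [-3]
LOAD 2  → [-3, 6]
OVER    → [-3, 6, -3]
LOAD 2  → [-3, 6, -3, 6]
ADD     → [-3, 6, 3]
PUSH 1  → [-3, 6, 3, 1]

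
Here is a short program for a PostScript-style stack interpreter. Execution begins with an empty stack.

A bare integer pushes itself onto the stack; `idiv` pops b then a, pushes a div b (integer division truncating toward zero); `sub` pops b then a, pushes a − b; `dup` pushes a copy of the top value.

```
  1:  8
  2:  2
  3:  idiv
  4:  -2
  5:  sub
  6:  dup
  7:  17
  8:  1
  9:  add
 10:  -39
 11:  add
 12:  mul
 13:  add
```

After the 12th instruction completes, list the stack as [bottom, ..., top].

8     8
2     8 2
idiv  4
-2    4 -2
sub   6
dup   6 6
17    6 6 17
1     6 6 17 1
add   6 6 18
-39   6 6 18 -39
add   6 6 -21
mul   6 -126

[6, -126]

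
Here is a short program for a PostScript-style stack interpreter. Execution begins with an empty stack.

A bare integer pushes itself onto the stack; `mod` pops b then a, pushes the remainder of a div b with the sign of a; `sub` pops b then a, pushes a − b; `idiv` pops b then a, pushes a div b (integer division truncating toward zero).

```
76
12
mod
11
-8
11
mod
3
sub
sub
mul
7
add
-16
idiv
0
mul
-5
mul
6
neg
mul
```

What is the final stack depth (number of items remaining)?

1

76   -> [76]
12   -> [76, 12]
mod  -> [4]
11   -> [4, 11]
-8   -> [4, 11, -8]
11   -> [4, 11, -8, 11]
mod  -> [4, 11, -8]
3    -> [4, 11, -8, 3]
sub  -> [4, 11, -11]
sub  -> [4, 22]
mul  -> [88]
7    -> [88, 7]
add  -> [95]
-16  -> [95, -16]
idiv -> [-5]
0    -> [-5, 0]
mul  -> [0]
-5   -> [0, -5]
mul  -> [0]
6    -> [0, 6]
neg  -> [0, -6]
mul  -> [0]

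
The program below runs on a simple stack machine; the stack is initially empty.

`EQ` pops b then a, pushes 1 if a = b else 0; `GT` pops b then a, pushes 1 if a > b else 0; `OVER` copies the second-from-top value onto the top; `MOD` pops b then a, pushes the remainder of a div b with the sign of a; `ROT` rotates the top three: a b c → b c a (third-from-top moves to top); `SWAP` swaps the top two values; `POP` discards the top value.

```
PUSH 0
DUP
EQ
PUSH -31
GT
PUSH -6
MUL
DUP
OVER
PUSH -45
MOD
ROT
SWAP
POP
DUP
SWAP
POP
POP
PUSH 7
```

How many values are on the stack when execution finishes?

PUSH 0   -> 0
DUP      -> 0 0
EQ       -> 1
PUSH -31 -> 1 -31
GT       -> 1
PUSH -6  -> 1 -6
MUL      -> -6
DUP      -> -6 -6
OVER     -> -6 -6 -6
PUSH -45 -> -6 -6 -6 -45
MOD      -> -6 -6 -6
ROT      -> -6 -6 -6
SWAP     -> -6 -6 -6
POP      -> -6 -6
DUP      -> -6 -6 -6
SWAP     -> -6 -6 -6
POP      -> -6 -6
POP      -> -6
PUSH 7   -> -6 7

2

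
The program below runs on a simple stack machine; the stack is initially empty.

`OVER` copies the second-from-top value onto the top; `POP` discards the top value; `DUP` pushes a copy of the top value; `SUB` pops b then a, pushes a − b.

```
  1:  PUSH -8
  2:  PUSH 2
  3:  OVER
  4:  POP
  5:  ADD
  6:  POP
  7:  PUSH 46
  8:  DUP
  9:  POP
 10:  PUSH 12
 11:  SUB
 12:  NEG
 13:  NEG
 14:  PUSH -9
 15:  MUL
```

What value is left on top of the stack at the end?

-306

PUSH -8  [-8]
PUSH 2   [-8, 2]
OVER     [-8, 2, -8]
POP      [-8, 2]
ADD      [-6]
POP      []
PUSH 46  [46]
DUP      [46, 46]
POP      [46]
PUSH 12  [46, 12]
SUB      [34]
NEG      [-34]
NEG      [34]
PUSH -9  [34, -9]
MUL      [-306]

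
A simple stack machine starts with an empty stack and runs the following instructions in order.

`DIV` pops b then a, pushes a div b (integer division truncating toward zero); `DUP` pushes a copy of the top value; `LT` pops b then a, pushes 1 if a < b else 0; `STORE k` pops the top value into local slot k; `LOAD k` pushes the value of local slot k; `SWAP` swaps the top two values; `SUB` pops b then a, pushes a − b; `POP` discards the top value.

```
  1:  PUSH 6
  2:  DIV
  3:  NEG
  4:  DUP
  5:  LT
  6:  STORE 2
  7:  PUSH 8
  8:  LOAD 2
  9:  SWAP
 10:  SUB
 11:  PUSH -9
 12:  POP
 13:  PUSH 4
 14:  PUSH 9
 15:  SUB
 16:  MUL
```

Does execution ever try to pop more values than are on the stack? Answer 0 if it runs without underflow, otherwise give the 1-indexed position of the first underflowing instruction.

PUSH 6 : [6]
DIV  — needs 2 operands, stack has 1 → underflow

2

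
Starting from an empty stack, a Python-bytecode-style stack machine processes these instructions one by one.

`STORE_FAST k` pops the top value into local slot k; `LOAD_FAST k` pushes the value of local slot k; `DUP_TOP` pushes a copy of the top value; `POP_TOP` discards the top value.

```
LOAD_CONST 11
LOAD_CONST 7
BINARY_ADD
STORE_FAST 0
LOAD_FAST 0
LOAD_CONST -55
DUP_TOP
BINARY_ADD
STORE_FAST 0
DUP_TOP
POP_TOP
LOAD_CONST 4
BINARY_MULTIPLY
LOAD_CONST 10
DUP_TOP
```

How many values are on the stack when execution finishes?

LOAD_CONST 11   -> 11
LOAD_CONST 7    -> 11 7
BINARY_ADD      -> 18
STORE_FAST 0    -> (empty)
LOAD_FAST 0     -> 18
LOAD_CONST -55  -> 18 -55
DUP_TOP         -> 18 -55 -55
BINARY_ADD      -> 18 -110
STORE_FAST 0    -> 18
DUP_TOP         -> 18 18
POP_TOP         -> 18
LOAD_CONST 4    -> 18 4
BINARY_MULTIPLY -> 72
LOAD_CONST 10   -> 72 10
DUP_TOP         -> 72 10 10

3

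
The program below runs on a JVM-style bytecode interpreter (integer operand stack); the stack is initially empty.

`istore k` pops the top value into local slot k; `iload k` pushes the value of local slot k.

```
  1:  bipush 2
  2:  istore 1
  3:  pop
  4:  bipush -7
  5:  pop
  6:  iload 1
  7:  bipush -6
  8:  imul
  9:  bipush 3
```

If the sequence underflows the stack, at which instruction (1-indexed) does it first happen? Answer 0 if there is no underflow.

3

bipush 2 : [2]
istore 1 : []
pop  — needs 1 operand, stack has 0 → underflow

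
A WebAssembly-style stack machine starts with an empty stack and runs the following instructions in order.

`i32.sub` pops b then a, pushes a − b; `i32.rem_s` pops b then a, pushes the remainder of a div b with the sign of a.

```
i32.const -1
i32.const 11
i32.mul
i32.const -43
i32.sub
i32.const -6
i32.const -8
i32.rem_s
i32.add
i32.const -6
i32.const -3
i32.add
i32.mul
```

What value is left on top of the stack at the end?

i32.const -1  : -1
i32.const 11  : -1 11
i32.mul       : -11
i32.const -43 : -11 -43
i32.sub       : 32
i32.const -6  : 32 -6
i32.const -8  : 32 -6 -8
i32.rem_s     : 32 -6
i32.add       : 26
i32.const -6  : 26 -6
i32.const -3  : 26 -6 -3
i32.add       : 26 -9
i32.mul       : -234

-234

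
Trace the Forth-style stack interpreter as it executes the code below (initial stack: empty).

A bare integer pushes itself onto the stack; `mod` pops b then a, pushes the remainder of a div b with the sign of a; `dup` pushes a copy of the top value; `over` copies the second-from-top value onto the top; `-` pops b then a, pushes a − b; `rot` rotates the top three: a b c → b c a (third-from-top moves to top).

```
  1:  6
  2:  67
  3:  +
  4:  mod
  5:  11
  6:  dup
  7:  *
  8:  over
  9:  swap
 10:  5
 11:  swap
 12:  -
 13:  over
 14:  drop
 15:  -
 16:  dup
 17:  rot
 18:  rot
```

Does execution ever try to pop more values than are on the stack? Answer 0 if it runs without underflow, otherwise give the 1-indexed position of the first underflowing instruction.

4

6  : [6]
67 : [6, 67]
+  : [73]
mod  — needs 2 operands, stack has 1 → underflow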